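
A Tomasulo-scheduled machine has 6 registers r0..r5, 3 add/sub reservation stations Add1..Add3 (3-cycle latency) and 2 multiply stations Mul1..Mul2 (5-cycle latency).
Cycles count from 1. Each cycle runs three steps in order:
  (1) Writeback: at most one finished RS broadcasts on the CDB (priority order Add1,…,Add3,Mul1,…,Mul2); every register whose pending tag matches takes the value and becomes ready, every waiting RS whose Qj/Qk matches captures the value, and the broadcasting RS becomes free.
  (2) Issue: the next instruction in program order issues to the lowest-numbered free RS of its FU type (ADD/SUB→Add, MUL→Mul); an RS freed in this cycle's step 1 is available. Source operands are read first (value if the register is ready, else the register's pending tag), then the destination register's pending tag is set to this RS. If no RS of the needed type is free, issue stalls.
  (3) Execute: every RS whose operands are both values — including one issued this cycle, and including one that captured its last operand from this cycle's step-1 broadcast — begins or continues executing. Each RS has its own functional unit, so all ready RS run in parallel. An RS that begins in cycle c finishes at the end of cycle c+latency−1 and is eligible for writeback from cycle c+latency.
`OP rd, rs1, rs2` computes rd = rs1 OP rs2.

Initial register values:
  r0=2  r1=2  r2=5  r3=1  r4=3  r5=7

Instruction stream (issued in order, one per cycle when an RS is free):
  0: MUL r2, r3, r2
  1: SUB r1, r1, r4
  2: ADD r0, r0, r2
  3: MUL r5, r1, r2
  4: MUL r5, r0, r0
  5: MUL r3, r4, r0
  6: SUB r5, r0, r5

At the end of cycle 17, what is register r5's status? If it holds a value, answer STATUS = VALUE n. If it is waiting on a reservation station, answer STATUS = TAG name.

STATUS = VALUE -42

c1: issue MUL r2<-Mul1 | r0:2,r1:2,r2:Mul1,r3:1,r4:3,r5:7
c2: issue SUB r1<-Add1 | r0:2,r1:Add1,r2:Mul1,r3:1,r4:3,r5:7
c3: issue ADD r0<-Add2 | r0:Add2,r1:Add1,r2:Mul1,r3:1,r4:3,r5:7
c4: issue MUL r5<-Mul2 | r0:Add2,r1:Add1,r2:Mul1,r3:1,r4:3,r5:Mul2
c5: CDB Add1=-1; stall | r0:Add2,r1:-1,r2:Mul1,r3:1,r4:3,r5:Mul2
c6: CDB Mul1=5; issue MUL r5<-Mul1 | r0:Add2,r1:-1,r2:5,r3:1,r4:3,r5:Mul1
c7: stall | r0:Add2,r1:-1,r2:5,r3:1,r4:3,r5:Mul1
c8: stall | r0:Add2,r1:-1,r2:5,r3:1,r4:3,r5:Mul1
c9: CDB Add2=7; stall | r0:7,r1:-1,r2:5,r3:1,r4:3,r5:Mul1
c10: stall | r0:7,r1:-1,r2:5,r3:1,r4:3,r5:Mul1
c11: CDB Mul2=-5; issue MUL r3<-Mul2 | r0:7,r1:-1,r2:5,r3:Mul2,r4:3,r5:Mul1
c12: issue SUB r5<-Add1 | r0:7,r1:-1,r2:5,r3:Mul2,r4:3,r5:Add1
c13: - | r0:7,r1:-1,r2:5,r3:Mul2,r4:3,r5:Add1
c14: CDB Mul1=49 | r0:7,r1:-1,r2:5,r3:Mul2,r4:3,r5:Add1
c15: - | r0:7,r1:-1,r2:5,r3:Mul2,r4:3,r5:Add1
c16: CDB Mul2=21 | r0:7,r1:-1,r2:5,r3:21,r4:3,r5:Add1
c17: CDB Add1=-42 | r0:7,r1:-1,r2:5,r3:21,r4:3,r5:-42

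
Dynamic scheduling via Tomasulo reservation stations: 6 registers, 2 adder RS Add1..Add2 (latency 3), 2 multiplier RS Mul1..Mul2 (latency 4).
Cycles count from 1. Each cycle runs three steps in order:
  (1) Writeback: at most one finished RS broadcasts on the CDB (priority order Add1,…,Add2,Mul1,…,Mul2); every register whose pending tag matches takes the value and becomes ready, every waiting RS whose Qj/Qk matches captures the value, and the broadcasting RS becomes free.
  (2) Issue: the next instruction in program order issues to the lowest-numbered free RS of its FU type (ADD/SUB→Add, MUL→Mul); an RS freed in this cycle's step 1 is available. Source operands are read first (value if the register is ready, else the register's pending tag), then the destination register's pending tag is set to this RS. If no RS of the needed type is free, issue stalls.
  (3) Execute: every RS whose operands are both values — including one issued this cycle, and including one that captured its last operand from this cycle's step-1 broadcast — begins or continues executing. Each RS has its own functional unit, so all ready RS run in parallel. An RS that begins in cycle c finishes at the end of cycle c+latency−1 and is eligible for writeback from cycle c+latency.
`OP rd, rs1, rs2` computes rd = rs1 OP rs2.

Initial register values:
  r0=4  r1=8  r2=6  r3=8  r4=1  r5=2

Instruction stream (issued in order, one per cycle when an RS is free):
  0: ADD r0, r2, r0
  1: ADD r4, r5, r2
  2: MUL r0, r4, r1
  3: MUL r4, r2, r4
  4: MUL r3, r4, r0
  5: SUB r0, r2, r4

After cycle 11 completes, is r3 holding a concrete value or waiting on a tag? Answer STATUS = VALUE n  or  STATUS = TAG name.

STATUS = TAG Mul1

cycle 1: issue ADD r0<-Add1 // r0:Add1,r1:8,r2:6,r3:8,r4:1,r5:2
cycle 2: issue ADD r4<-Add2 // r0:Add1,r1:8,r2:6,r3:8,r4:Add2,r5:2
cycle 3: issue MUL r0<-Mul1 // r0:Mul1,r1:8,r2:6,r3:8,r4:Add2,r5:2
cycle 4: CDB Add1=10; issue MUL r4<-Mul2 // r0:Mul1,r1:8,r2:6,r3:8,r4:Mul2,r5:2
cycle 5: CDB Add2=8; stall // r0:Mul1,r1:8,r2:6,r3:8,r4:Mul2,r5:2
cycle 6: stall // r0:Mul1,r1:8,r2:6,r3:8,r4:Mul2,r5:2
cycle 7: stall // r0:Mul1,r1:8,r2:6,r3:8,r4:Mul2,r5:2
cycle 8: stall // r0:Mul1,r1:8,r2:6,r3:8,r4:Mul2,r5:2
cycle 9: CDB Mul1=64; issue MUL r3<-Mul1 // r0:64,r1:8,r2:6,r3:Mul1,r4:Mul2,r5:2
cycle 10: CDB Mul2=48; issue SUB r0<-Add1 // r0:Add1,r1:8,r2:6,r3:Mul1,r4:48,r5:2
cycle 11: - // r0:Add1,r1:8,r2:6,r3:Mul1,r4:48,r5:2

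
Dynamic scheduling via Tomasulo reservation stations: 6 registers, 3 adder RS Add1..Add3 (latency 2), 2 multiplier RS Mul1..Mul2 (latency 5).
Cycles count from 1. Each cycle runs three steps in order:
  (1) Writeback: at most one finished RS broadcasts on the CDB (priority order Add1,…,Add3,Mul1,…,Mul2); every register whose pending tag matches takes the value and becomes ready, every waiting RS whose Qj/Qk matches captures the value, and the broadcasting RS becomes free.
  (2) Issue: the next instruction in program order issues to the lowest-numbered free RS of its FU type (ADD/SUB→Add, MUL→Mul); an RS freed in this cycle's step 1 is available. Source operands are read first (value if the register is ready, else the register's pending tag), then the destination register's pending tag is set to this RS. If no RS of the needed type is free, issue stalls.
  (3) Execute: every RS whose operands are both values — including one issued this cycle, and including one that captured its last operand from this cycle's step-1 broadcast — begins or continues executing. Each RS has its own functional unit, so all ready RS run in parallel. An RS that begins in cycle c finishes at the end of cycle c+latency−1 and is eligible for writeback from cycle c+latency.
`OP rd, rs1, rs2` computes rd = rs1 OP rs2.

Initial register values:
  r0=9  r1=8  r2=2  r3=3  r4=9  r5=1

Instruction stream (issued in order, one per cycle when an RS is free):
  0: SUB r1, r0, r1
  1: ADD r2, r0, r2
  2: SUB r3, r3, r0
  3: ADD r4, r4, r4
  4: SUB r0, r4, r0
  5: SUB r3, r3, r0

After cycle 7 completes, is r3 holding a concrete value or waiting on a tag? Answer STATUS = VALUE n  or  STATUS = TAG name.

STATUS = TAG Add2

  c1: issue SUB r1<-Add1  regs: r0:9,r1:Add1,r2:2,r3:3,r4:9,r5:1
  c2: issue ADD r2<-Add2  regs: r0:9,r1:Add1,r2:Add2,r3:3,r4:9,r5:1
  c3: CDB Add1=1; issue SUB r3<-Add1  regs: r0:9,r1:1,r2:Add2,r3:Add1,r4:9,r5:1
  c4: CDB Add2=11; issue ADD r4<-Add2  regs: r0:9,r1:1,r2:11,r3:Add1,r4:Add2,r5:1
  c5: CDB Add1=-6; issue SUB r0<-Add1  regs: r0:Add1,r1:1,r2:11,r3:-6,r4:Add2,r5:1
  c6: CDB Add2=18; issue SUB r3<-Add2  regs: r0:Add1,r1:1,r2:11,r3:Add2,r4:18,r5:1
  c7: -  regs: r0:Add1,r1:1,r2:11,r3:Add2,r4:18,r5:1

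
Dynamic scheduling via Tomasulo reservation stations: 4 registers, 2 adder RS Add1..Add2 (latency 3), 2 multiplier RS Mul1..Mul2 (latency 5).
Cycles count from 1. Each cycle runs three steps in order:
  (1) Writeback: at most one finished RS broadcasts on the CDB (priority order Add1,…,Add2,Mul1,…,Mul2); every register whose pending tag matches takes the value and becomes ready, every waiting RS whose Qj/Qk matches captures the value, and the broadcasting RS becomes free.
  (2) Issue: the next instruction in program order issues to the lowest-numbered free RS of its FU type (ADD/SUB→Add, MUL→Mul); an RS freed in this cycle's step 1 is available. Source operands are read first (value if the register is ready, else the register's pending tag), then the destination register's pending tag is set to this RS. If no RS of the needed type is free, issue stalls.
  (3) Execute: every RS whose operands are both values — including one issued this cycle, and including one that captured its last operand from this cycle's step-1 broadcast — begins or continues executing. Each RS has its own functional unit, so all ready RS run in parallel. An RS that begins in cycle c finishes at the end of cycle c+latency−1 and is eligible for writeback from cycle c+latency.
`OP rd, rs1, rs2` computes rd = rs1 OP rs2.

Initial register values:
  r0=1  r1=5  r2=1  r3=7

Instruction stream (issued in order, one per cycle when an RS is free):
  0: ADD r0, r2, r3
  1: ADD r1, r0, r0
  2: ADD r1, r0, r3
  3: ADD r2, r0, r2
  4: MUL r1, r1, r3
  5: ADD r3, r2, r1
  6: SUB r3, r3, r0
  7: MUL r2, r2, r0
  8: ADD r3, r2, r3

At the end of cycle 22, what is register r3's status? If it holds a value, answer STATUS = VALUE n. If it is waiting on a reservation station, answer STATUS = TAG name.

  c1: issue ADD r0<-Add1  regs: r0:Add1,r1:5,r2:1,r3:7
  c2: issue ADD r1<-Add2  regs: r0:Add1,r1:Add2,r2:1,r3:7
  c3: stall  regs: r0:Add1,r1:Add2,r2:1,r3:7
  c4: CDB Add1=8; issue ADD r1<-Add1  regs: r0:8,r1:Add1,r2:1,r3:7
  c5: stall  regs: r0:8,r1:Add1,r2:1,r3:7
  c6: stall  regs: r0:8,r1:Add1,r2:1,r3:7
  c7: CDB Add1=15; issue ADD r2<-Add1  regs: r0:8,r1:15,r2:Add1,r3:7
  c8: CDB Add2=16; issue MUL r1<-Mul1  regs: r0:8,r1:Mul1,r2:Add1,r3:7
  c9: issue ADD r3<-Add2  regs: r0:8,r1:Mul1,r2:Add1,r3:Add2
  c10: CDB Add1=9; issue SUB r3<-Add1  regs: r0:8,r1:Mul1,r2:9,r3:Add1
  c11: issue MUL r2<-Mul2  regs: r0:8,r1:Mul1,r2:Mul2,r3:Add1
  c12: stall  regs: r0:8,r1:Mul1,r2:Mul2,r3:Add1
  c13: CDB Mul1=105; stall  regs: r0:8,r1:105,r2:Mul2,r3:Add1
  c14: stall  regs: r0:8,r1:105,r2:Mul2,r3:Add1
  c15: stall  regs: r0:8,r1:105,r2:Mul2,r3:Add1
  c16: CDB Add2=114; issue ADD r3<-Add2  regs: r0:8,r1:105,r2:Mul2,r3:Add2
  c17: CDB Mul2=72  regs: r0:8,r1:105,r2:72,r3:Add2
  c18: -  regs: r0:8,r1:105,r2:72,r3:Add2
  c19: CDB Add1=106  regs: r0:8,r1:105,r2:72,r3:Add2
  c20: -  regs: r0:8,r1:105,r2:72,r3:Add2
  c21: -  regs: r0:8,r1:105,r2:72,r3:Add2
  c22: CDB Add2=178  regs: r0:8,r1:105,r2:72,r3:178

STATUS = VALUE 178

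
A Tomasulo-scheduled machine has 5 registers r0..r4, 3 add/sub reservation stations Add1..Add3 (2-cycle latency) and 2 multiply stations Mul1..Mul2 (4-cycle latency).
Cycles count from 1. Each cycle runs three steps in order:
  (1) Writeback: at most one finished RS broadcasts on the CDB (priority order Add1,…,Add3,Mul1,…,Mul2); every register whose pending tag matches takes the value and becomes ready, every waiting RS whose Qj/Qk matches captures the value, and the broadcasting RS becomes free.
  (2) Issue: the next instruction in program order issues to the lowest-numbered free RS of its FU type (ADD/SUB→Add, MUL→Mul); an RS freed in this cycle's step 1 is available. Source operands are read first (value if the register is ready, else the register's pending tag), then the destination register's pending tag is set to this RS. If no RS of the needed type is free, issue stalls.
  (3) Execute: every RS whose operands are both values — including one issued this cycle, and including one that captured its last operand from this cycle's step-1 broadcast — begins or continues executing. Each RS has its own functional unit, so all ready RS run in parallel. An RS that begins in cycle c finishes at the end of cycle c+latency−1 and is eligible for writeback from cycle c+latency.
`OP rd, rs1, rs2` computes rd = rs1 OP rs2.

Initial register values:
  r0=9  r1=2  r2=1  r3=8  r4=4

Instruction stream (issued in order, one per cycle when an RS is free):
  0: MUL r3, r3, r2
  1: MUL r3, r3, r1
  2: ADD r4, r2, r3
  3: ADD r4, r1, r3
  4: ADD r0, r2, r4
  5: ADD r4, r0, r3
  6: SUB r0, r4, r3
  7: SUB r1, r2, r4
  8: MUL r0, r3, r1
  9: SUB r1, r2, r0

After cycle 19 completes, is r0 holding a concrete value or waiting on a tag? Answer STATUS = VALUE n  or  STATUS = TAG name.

STATUS = TAG Mul1

c1: issue MUL r3<-Mul1 | r0:9,r1:2,r2:1,r3:Mul1,r4:4
c2: issue MUL r3<-Mul2 | r0:9,r1:2,r2:1,r3:Mul2,r4:4
c3: issue ADD r4<-Add1 | r0:9,r1:2,r2:1,r3:Mul2,r4:Add1
c4: issue ADD r4<-Add2 | r0:9,r1:2,r2:1,r3:Mul2,r4:Add2
c5: CDB Mul1=8; issue ADD r0<-Add3 | r0:Add3,r1:2,r2:1,r3:Mul2,r4:Add2
c6: stall | r0:Add3,r1:2,r2:1,r3:Mul2,r4:Add2
c7: stall | r0:Add3,r1:2,r2:1,r3:Mul2,r4:Add2
c8: stall | r0:Add3,r1:2,r2:1,r3:Mul2,r4:Add2
c9: CDB Mul2=16; stall | r0:Add3,r1:2,r2:1,r3:16,r4:Add2
c10: stall | r0:Add3,r1:2,r2:1,r3:16,r4:Add2
c11: CDB Add1=17; issue ADD r4<-Add1 | r0:Add3,r1:2,r2:1,r3:16,r4:Add1
c12: CDB Add2=18; issue SUB r0<-Add2 | r0:Add2,r1:2,r2:1,r3:16,r4:Add1
c13: stall | r0:Add2,r1:2,r2:1,r3:16,r4:Add1
c14: CDB Add3=19; issue SUB r1<-Add3 | r0:Add2,r1:Add3,r2:1,r3:16,r4:Add1
c15: issue MUL r0<-Mul1 | r0:Mul1,r1:Add3,r2:1,r3:16,r4:Add1
c16: CDB Add1=35; issue SUB r1<-Add1 | r0:Mul1,r1:Add1,r2:1,r3:16,r4:35
c17: - | r0:Mul1,r1:Add1,r2:1,r3:16,r4:35
c18: CDB Add2=19 | r0:Mul1,r1:Add1,r2:1,r3:16,r4:35
c19: CDB Add3=-34 | r0:Mul1,r1:Add1,r2:1,r3:16,r4:35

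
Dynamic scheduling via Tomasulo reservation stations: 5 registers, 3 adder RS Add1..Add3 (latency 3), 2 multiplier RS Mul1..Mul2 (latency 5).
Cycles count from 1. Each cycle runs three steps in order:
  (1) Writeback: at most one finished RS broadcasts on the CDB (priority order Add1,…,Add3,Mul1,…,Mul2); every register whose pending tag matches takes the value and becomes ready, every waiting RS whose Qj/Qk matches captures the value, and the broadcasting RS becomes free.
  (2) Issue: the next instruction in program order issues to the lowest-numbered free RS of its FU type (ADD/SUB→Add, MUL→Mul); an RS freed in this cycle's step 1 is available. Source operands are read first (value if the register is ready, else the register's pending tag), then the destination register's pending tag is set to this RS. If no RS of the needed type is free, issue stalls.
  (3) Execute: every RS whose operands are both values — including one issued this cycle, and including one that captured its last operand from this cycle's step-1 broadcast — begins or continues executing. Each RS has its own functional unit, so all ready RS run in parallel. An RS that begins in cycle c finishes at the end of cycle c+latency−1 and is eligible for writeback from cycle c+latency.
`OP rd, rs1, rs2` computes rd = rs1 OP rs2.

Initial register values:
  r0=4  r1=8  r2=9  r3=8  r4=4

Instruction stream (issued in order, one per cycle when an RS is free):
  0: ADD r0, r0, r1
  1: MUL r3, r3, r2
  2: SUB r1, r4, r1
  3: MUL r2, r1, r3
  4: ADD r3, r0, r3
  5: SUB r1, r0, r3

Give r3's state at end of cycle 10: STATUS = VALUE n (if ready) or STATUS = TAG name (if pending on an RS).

STATUS = VALUE 84

  c1: issue ADD r0<-Add1  regs: r0:Add1,r1:8,r2:9,r3:8,r4:4
  c2: issue MUL r3<-Mul1  regs: r0:Add1,r1:8,r2:9,r3:Mul1,r4:4
  c3: issue SUB r1<-Add2  regs: r0:Add1,r1:Add2,r2:9,r3:Mul1,r4:4
  c4: CDB Add1=12; issue MUL r2<-Mul2  regs: r0:12,r1:Add2,r2:Mul2,r3:Mul1,r4:4
  c5: issue ADD r3<-Add1  regs: r0:12,r1:Add2,r2:Mul2,r3:Add1,r4:4
  c6: CDB Add2=-4; issue SUB r1<-Add2  regs: r0:12,r1:Add2,r2:Mul2,r3:Add1,r4:4
  c7: CDB Mul1=72  regs: r0:12,r1:Add2,r2:Mul2,r3:Add1,r4:4
  c8: -  regs: r0:12,r1:Add2,r2:Mul2,r3:Add1,r4:4
  c9: -  regs: r0:12,r1:Add2,r2:Mul2,r3:Add1,r4:4
  c10: CDB Add1=84  regs: r0:12,r1:Add2,r2:Mul2,r3:84,r4:4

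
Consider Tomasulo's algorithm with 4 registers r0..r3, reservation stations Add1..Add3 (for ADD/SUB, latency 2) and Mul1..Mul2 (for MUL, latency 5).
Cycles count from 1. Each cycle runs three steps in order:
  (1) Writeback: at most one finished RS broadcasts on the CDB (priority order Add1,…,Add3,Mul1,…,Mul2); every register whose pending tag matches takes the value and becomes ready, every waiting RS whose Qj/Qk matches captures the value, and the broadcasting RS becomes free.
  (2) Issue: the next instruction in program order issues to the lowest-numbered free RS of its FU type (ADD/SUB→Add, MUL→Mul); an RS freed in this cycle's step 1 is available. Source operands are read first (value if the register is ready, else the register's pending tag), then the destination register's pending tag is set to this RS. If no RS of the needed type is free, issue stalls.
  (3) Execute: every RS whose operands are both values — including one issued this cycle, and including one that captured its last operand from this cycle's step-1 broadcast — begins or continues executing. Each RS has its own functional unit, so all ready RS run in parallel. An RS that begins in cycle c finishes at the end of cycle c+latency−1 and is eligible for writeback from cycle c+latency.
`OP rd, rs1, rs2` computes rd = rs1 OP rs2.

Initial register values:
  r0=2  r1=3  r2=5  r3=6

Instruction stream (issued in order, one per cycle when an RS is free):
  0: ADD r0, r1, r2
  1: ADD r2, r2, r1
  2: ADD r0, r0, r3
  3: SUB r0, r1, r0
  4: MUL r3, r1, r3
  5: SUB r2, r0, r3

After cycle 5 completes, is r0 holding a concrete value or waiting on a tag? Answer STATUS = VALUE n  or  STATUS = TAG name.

cycle 1: issue ADD r0<-Add1 // r0:Add1,r1:3,r2:5,r3:6
cycle 2: issue ADD r2<-Add2 // r0:Add1,r1:3,r2:Add2,r3:6
cycle 3: CDB Add1=8; issue ADD r0<-Add1 // r0:Add1,r1:3,r2:Add2,r3:6
cycle 4: CDB Add2=8; issue SUB r0<-Add2 // r0:Add2,r1:3,r2:8,r3:6
cycle 5: CDB Add1=14; issue MUL r3<-Mul1 // r0:Add2,r1:3,r2:8,r3:Mul1

STATUS = TAG Add2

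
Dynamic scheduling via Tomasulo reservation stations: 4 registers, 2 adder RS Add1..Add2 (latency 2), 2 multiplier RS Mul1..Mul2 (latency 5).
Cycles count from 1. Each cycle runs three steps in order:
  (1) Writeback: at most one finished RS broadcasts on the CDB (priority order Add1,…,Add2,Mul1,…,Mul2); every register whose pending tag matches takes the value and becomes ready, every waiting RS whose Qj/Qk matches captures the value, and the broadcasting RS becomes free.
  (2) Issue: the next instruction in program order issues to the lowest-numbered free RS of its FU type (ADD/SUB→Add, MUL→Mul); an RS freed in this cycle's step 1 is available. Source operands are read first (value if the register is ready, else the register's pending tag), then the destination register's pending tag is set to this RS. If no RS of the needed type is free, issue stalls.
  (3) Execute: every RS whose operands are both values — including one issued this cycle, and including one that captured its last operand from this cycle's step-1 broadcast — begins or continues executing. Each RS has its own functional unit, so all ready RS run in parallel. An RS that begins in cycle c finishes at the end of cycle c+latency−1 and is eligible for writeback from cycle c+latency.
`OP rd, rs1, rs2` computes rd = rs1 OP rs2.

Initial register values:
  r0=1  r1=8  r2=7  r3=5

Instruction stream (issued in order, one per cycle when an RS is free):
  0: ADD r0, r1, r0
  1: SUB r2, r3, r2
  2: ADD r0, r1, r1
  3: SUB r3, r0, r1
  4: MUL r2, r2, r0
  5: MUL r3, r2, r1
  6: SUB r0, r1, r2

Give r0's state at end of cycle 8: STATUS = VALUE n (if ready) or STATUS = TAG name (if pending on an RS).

STATUS = TAG Add1

  c1: issue ADD r0<-Add1  regs: r0:Add1,r1:8,r2:7,r3:5
  c2: issue SUB r2<-Add2  regs: r0:Add1,r1:8,r2:Add2,r3:5
  c3: CDB Add1=9; issue ADD r0<-Add1  regs: r0:Add1,r1:8,r2:Add2,r3:5
  c4: CDB Add2=-2; issue SUB r3<-Add2  regs: r0:Add1,r1:8,r2:-2,r3:Add2
  c5: CDB Add1=16; issue MUL r2<-Mul1  regs: r0:16,r1:8,r2:Mul1,r3:Add2
  c6: issue MUL r3<-Mul2  regs: r0:16,r1:8,r2:Mul1,r3:Mul2
  c7: CDB Add2=8; issue SUB r0<-Add1  regs: r0:Add1,r1:8,r2:Mul1,r3:Mul2
  c8: -  regs: r0:Add1,r1:8,r2:Mul1,r3:Mul2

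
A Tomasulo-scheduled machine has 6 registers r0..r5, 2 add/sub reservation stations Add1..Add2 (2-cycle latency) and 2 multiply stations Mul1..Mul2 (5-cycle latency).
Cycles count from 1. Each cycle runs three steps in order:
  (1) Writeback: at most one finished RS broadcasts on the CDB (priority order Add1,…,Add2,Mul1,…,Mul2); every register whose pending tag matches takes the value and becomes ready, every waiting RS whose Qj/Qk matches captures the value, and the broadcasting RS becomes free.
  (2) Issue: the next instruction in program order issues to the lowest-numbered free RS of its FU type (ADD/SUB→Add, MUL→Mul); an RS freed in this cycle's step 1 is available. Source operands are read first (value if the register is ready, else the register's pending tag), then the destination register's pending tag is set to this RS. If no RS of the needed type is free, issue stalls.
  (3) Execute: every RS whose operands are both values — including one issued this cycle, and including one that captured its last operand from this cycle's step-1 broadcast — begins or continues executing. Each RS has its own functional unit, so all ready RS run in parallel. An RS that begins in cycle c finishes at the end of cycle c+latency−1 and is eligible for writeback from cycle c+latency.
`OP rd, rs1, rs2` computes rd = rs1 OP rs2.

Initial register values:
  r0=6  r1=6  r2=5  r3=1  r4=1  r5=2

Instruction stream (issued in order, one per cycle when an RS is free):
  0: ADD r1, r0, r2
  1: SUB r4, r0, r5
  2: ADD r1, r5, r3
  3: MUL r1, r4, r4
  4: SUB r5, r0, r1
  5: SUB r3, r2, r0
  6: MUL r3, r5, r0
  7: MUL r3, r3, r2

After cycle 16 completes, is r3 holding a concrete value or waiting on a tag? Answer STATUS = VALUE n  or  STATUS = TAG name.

  c1: issue ADD r1<-Add1  regs: r0:6,r1:Add1,r2:5,r3:1,r4:1,r5:2
  c2: issue SUB r4<-Add2  regs: r0:6,r1:Add1,r2:5,r3:1,r4:Add2,r5:2
  c3: CDB Add1=11; issue ADD r1<-Add1  regs: r0:6,r1:Add1,r2:5,r3:1,r4:Add2,r5:2
  c4: CDB Add2=4; issue MUL r1<-Mul1  regs: r0:6,r1:Mul1,r2:5,r3:1,r4:4,r5:2
  c5: CDB Add1=3; issue SUB r5<-Add1  regs: r0:6,r1:Mul1,r2:5,r3:1,r4:4,r5:Add1
  c6: issue SUB r3<-Add2  regs: r0:6,r1:Mul1,r2:5,r3:Add2,r4:4,r5:Add1
  c7: issue MUL r3<-Mul2  regs: r0:6,r1:Mul1,r2:5,r3:Mul2,r4:4,r5:Add1
  c8: CDB Add2=-1; stall  regs: r0:6,r1:Mul1,r2:5,r3:Mul2,r4:4,r5:Add1
  c9: CDB Mul1=16; issue MUL r3<-Mul1  regs: r0:6,r1:16,r2:5,r3:Mul1,r4:4,r5:Add1
  c10: -  regs: r0:6,r1:16,r2:5,r3:Mul1,r4:4,r5:Add1
  c11: CDB Add1=-10  regs: r0:6,r1:16,r2:5,r3:Mul1,r4:4,r5:-10
  c12: -  regs: r0:6,r1:16,r2:5,r3:Mul1,r4:4,r5:-10
  c13: -  regs: r0:6,r1:16,r2:5,r3:Mul1,r4:4,r5:-10
  c14: -  regs: r0:6,r1:16,r2:5,r3:Mul1,r4:4,r5:-10
  c15: -  regs: r0:6,r1:16,r2:5,r3:Mul1,r4:4,r5:-10
  c16: CDB Mul2=-60  regs: r0:6,r1:16,r2:5,r3:Mul1,r4:4,r5:-10

STATUS = TAG Mul1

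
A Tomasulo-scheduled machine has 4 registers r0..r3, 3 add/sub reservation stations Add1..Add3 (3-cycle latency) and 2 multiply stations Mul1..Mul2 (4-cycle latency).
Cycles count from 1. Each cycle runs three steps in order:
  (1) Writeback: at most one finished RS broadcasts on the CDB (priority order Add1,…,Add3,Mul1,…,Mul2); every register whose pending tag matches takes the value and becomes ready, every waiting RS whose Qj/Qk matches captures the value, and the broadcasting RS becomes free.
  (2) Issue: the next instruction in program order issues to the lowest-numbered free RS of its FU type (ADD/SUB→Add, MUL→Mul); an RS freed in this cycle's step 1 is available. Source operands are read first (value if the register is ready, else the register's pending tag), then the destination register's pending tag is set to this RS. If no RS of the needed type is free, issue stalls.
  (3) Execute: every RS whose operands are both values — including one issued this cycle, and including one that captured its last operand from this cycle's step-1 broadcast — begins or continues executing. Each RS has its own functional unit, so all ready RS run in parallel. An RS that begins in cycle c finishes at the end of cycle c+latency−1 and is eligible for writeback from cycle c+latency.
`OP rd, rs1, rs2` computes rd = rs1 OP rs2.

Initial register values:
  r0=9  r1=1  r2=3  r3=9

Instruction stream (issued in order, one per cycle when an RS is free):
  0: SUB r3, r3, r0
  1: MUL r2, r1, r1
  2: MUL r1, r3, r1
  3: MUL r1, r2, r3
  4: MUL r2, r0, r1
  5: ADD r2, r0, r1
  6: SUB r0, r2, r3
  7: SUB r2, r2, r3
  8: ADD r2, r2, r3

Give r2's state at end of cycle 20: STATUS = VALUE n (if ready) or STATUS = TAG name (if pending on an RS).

c1: issue SUB r3<-Add1 | r0:9,r1:1,r2:3,r3:Add1
c2: issue MUL r2<-Mul1 | r0:9,r1:1,r2:Mul1,r3:Add1
c3: issue MUL r1<-Mul2 | r0:9,r1:Mul2,r2:Mul1,r3:Add1
c4: CDB Add1=0; stall | r0:9,r1:Mul2,r2:Mul1,r3:0
c5: stall | r0:9,r1:Mul2,r2:Mul1,r3:0
c6: CDB Mul1=1; issue MUL r1<-Mul1 | r0:9,r1:Mul1,r2:1,r3:0
c7: stall | r0:9,r1:Mul1,r2:1,r3:0
c8: CDB Mul2=0; issue MUL r2<-Mul2 | r0:9,r1:Mul1,r2:Mul2,r3:0
c9: issue ADD r2<-Add1 | r0:9,r1:Mul1,r2:Add1,r3:0
c10: CDB Mul1=0; issue SUB r0<-Add2 | r0:Add2,r1:0,r2:Add1,r3:0
c11: issue SUB r2<-Add3 | r0:Add2,r1:0,r2:Add3,r3:0
c12: stall | r0:Add2,r1:0,r2:Add3,r3:0
c13: CDB Add1=9; issue ADD r2<-Add1 | r0:Add2,r1:0,r2:Add1,r3:0
c14: CDB Mul2=0 | r0:Add2,r1:0,r2:Add1,r3:0
c15: - | r0:Add2,r1:0,r2:Add1,r3:0
c16: CDB Add2=9 | r0:9,r1:0,r2:Add1,r3:0
c17: CDB Add3=9 | r0:9,r1:0,r2:Add1,r3:0
c18: - | r0:9,r1:0,r2:Add1,r3:0
c19: - | r0:9,r1:0,r2:Add1,r3:0
c20: CDB Add1=9 | r0:9,r1:0,r2:9,r3:0

STATUS = VALUE 9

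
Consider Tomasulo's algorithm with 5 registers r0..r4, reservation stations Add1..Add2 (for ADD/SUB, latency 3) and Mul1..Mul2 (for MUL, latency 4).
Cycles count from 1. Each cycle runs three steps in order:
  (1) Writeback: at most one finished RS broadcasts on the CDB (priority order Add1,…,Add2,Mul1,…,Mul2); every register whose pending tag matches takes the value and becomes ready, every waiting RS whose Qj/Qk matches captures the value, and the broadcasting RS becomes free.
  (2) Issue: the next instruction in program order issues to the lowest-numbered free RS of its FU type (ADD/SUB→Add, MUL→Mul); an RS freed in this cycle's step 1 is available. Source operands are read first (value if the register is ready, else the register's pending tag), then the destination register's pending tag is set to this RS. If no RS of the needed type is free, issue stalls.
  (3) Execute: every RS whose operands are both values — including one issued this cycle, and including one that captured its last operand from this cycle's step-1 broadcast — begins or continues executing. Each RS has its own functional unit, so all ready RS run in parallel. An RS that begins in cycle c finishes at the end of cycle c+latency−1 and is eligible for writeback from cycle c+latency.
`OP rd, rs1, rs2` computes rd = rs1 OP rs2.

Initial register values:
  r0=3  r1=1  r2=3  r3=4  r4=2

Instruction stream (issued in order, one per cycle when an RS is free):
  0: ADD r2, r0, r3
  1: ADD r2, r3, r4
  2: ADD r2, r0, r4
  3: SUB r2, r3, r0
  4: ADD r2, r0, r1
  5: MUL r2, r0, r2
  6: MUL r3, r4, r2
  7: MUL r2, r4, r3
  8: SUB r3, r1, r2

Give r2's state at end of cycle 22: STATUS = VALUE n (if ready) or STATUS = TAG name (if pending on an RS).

STATUS = VALUE 48

  c1: issue ADD r2<-Add1  regs: r0:3,r1:1,r2:Add1,r3:4,r4:2
  c2: issue ADD r2<-Add2  regs: r0:3,r1:1,r2:Add2,r3:4,r4:2
  c3: stall  regs: r0:3,r1:1,r2:Add2,r3:4,r4:2
  c4: CDB Add1=7; issue ADD r2<-Add1  regs: r0:3,r1:1,r2:Add1,r3:4,r4:2
  c5: CDB Add2=6; issue SUB r2<-Add2  regs: r0:3,r1:1,r2:Add2,r3:4,r4:2
  c6: stall  regs: r0:3,r1:1,r2:Add2,r3:4,r4:2
  c7: CDB Add1=5; issue ADD r2<-Add1  regs: r0:3,r1:1,r2:Add1,r3:4,r4:2
  c8: CDB Add2=1; issue MUL r2<-Mul1  regs: r0:3,r1:1,r2:Mul1,r3:4,r4:2
  c9: issue MUL r3<-Mul2  regs: r0:3,r1:1,r2:Mul1,r3:Mul2,r4:2
  c10: CDB Add1=4; stall  regs: r0:3,r1:1,r2:Mul1,r3:Mul2,r4:2
  c11: stall  regs: r0:3,r1:1,r2:Mul1,r3:Mul2,r4:2
  c12: stall  regs: r0:3,r1:1,r2:Mul1,r3:Mul2,r4:2
  c13: stall  regs: r0:3,r1:1,r2:Mul1,r3:Mul2,r4:2
  c14: CDB Mul1=12; issue MUL r2<-Mul1  regs: r0:3,r1:1,r2:Mul1,r3:Mul2,r4:2
  c15: issue SUB r3<-Add1  regs: r0:3,r1:1,r2:Mul1,r3:Add1,r4:2
  c16: -  regs: r0:3,r1:1,r2:Mul1,r3:Add1,r4:2
  c17: -  regs: r0:3,r1:1,r2:Mul1,r3:Add1,r4:2
  c18: CDB Mul2=24  regs: r0:3,r1:1,r2:Mul1,r3:Add1,r4:2
  c19: -  regs: r0:3,r1:1,r2:Mul1,r3:Add1,r4:2
  c20: -  regs: r0:3,r1:1,r2:Mul1,r3:Add1,r4:2
  c21: -  regs: r0:3,r1:1,r2:Mul1,r3:Add1,r4:2
  c22: CDB Mul1=48  regs: r0:3,r1:1,r2:48,r3:Add1,r4:2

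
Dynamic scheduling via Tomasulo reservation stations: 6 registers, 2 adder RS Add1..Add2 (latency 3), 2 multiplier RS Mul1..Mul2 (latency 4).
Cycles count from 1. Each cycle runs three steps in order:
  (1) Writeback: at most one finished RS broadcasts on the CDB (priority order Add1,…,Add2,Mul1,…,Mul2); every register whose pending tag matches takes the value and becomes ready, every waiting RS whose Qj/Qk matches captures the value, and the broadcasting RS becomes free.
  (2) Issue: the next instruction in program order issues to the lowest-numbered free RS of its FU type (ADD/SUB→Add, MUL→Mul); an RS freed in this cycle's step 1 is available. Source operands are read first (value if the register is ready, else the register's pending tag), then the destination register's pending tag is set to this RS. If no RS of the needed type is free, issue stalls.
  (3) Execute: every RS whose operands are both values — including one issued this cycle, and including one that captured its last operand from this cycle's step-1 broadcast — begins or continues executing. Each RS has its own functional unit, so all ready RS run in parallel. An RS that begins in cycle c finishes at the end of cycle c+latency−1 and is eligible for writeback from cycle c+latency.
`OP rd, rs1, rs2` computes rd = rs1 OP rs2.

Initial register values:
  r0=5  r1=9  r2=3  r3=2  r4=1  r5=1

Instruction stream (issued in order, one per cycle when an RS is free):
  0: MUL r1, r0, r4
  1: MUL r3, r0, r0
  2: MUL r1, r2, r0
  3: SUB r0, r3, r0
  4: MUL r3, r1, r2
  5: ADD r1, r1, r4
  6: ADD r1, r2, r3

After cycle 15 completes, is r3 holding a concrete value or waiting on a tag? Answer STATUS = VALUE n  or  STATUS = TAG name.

cycle 1: issue MUL r1<-Mul1 // r0:5,r1:Mul1,r2:3,r3:2,r4:1,r5:1
cycle 2: issue MUL r3<-Mul2 // r0:5,r1:Mul1,r2:3,r3:Mul2,r4:1,r5:1
cycle 3: stall // r0:5,r1:Mul1,r2:3,r3:Mul2,r4:1,r5:1
cycle 4: stall // r0:5,r1:Mul1,r2:3,r3:Mul2,r4:1,r5:1
cycle 5: CDB Mul1=5; issue MUL r1<-Mul1 // r0:5,r1:Mul1,r2:3,r3:Mul2,r4:1,r5:1
cycle 6: CDB Mul2=25; issue SUB r0<-Add1 // r0:Add1,r1:Mul1,r2:3,r3:25,r4:1,r5:1
cycle 7: issue MUL r3<-Mul2 // r0:Add1,r1:Mul1,r2:3,r3:Mul2,r4:1,r5:1
cycle 8: issue ADD r1<-Add2 // r0:Add1,r1:Add2,r2:3,r3:Mul2,r4:1,r5:1
cycle 9: CDB Add1=20; issue ADD r1<-Add1 // r0:20,r1:Add1,r2:3,r3:Mul2,r4:1,r5:1
cycle 10: CDB Mul1=15 // r0:20,r1:Add1,r2:3,r3:Mul2,r4:1,r5:1
cycle 11: - // r0:20,r1:Add1,r2:3,r3:Mul2,r4:1,r5:1
cycle 12: - // r0:20,r1:Add1,r2:3,r3:Mul2,r4:1,r5:1
cycle 13: CDB Add2=16 // r0:20,r1:Add1,r2:3,r3:Mul2,r4:1,r5:1
cycle 14: CDB Mul2=45 // r0:20,r1:Add1,r2:3,r3:45,r4:1,r5:1
cycle 15: - // r0:20,r1:Add1,r2:3,r3:45,r4:1,r5:1

STATUS = VALUE 45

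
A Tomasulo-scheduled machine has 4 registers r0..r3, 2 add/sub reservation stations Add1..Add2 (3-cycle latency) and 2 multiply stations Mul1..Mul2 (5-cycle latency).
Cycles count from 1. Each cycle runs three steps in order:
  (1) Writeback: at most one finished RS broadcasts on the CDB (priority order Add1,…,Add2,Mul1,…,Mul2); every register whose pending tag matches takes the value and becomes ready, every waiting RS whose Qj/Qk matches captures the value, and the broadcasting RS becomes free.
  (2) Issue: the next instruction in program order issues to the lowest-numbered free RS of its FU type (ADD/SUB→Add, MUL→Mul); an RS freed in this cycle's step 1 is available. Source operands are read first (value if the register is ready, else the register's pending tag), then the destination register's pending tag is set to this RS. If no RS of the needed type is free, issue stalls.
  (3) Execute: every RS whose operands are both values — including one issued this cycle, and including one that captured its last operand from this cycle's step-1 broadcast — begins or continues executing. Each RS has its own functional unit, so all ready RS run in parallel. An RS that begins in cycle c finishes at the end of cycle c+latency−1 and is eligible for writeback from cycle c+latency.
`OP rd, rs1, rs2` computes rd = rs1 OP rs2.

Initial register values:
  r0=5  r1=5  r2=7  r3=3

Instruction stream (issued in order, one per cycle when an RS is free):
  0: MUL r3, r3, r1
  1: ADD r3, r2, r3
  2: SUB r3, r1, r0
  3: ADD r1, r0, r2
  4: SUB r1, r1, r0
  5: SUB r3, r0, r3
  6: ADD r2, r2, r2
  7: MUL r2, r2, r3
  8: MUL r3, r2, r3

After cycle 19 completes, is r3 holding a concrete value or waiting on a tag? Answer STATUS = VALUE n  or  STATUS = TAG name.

cycle 1: issue MUL r3<-Mul1 // r0:5,r1:5,r2:7,r3:Mul1
cycle 2: issue ADD r3<-Add1 // r0:5,r1:5,r2:7,r3:Add1
cycle 3: issue SUB r3<-Add2 // r0:5,r1:5,r2:7,r3:Add2
cycle 4: stall // r0:5,r1:5,r2:7,r3:Add2
cycle 5: stall // r0:5,r1:5,r2:7,r3:Add2
cycle 6: CDB Add2=0; issue ADD r1<-Add2 // r0:5,r1:Add2,r2:7,r3:0
cycle 7: CDB Mul1=15; stall // r0:5,r1:Add2,r2:7,r3:0
cycle 8: stall // r0:5,r1:Add2,r2:7,r3:0
cycle 9: CDB Add2=12; issue SUB r1<-Add2 // r0:5,r1:Add2,r2:7,r3:0
cycle 10: CDB Add1=22; issue SUB r3<-Add1 // r0:5,r1:Add2,r2:7,r3:Add1
cycle 11: stall // r0:5,r1:Add2,r2:7,r3:Add1
cycle 12: CDB Add2=7; issue ADD r2<-Add2 // r0:5,r1:7,r2:Add2,r3:Add1
cycle 13: CDB Add1=5; issue MUL r2<-Mul1 // r0:5,r1:7,r2:Mul1,r3:5
cycle 14: issue MUL r3<-Mul2 // r0:5,r1:7,r2:Mul1,r3:Mul2
cycle 15: CDB Add2=14 // r0:5,r1:7,r2:Mul1,r3:Mul2
cycle 16: - // r0:5,r1:7,r2:Mul1,r3:Mul2
cycle 17: - // r0:5,r1:7,r2:Mul1,r3:Mul2
cycle 18: - // r0:5,r1:7,r2:Mul1,r3:Mul2
cycle 19: - // r0:5,r1:7,r2:Mul1,r3:Mul2

STATUS = TAG Mul2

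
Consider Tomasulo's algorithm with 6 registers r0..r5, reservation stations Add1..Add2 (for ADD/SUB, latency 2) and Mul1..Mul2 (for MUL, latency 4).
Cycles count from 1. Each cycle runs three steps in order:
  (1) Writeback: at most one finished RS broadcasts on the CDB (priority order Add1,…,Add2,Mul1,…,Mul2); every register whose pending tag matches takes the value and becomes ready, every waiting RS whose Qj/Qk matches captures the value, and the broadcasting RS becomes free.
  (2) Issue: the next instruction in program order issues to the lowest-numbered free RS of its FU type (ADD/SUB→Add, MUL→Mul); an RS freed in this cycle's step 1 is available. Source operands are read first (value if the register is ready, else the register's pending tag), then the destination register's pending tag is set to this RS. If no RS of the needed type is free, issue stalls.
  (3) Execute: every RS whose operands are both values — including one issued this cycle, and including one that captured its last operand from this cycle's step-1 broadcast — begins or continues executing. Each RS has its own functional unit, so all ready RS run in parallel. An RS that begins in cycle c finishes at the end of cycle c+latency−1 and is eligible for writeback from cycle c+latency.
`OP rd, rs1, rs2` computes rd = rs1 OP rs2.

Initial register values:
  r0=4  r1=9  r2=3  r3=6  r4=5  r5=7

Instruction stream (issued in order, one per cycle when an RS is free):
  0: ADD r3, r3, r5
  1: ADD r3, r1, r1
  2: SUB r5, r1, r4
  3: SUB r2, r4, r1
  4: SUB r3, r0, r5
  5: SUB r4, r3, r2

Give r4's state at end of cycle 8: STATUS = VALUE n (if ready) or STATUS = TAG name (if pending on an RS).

STATUS = TAG Add2

c1: issue ADD r3<-Add1 | r0:4,r1:9,r2:3,r3:Add1,r4:5,r5:7
c2: issue ADD r3<-Add2 | r0:4,r1:9,r2:3,r3:Add2,r4:5,r5:7
c3: CDB Add1=13; issue SUB r5<-Add1 | r0:4,r1:9,r2:3,r3:Add2,r4:5,r5:Add1
c4: CDB Add2=18; issue SUB r2<-Add2 | r0:4,r1:9,r2:Add2,r3:18,r4:5,r5:Add1
c5: CDB Add1=4; issue SUB r3<-Add1 | r0:4,r1:9,r2:Add2,r3:Add1,r4:5,r5:4
c6: CDB Add2=-4; issue SUB r4<-Add2 | r0:4,r1:9,r2:-4,r3:Add1,r4:Add2,r5:4
c7: CDB Add1=0 | r0:4,r1:9,r2:-4,r3:0,r4:Add2,r5:4
c8: - | r0:4,r1:9,r2:-4,r3:0,r4:Add2,r5:4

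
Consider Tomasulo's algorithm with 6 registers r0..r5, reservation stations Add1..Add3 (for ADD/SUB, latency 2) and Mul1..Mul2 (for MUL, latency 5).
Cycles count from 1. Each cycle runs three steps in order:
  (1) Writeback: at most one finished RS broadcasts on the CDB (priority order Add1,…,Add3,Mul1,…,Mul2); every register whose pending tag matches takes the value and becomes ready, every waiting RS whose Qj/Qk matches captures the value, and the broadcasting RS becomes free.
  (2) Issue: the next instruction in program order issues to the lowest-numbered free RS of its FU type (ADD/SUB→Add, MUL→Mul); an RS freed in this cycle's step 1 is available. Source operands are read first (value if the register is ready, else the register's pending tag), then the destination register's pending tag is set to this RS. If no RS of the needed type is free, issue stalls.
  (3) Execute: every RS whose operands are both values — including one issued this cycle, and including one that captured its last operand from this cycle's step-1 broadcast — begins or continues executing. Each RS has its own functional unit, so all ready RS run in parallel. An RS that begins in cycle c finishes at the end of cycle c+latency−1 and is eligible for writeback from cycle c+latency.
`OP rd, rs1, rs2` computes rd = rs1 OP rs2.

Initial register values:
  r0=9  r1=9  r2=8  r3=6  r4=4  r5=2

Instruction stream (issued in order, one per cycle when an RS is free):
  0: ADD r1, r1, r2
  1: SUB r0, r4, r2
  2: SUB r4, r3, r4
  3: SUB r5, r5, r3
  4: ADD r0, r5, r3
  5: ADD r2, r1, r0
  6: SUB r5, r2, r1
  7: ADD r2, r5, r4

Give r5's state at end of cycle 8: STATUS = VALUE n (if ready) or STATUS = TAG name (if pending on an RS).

STATUS = TAG Add3

c1: issue ADD r1<-Add1 | r0:9,r1:Add1,r2:8,r3:6,r4:4,r5:2
c2: issue SUB r0<-Add2 | r0:Add2,r1:Add1,r2:8,r3:6,r4:4,r5:2
c3: CDB Add1=17; issue SUB r4<-Add1 | r0:Add2,r1:17,r2:8,r3:6,r4:Add1,r5:2
c4: CDB Add2=-4; issue SUB r5<-Add2 | r0:-4,r1:17,r2:8,r3:6,r4:Add1,r5:Add2
c5: CDB Add1=2; issue ADD r0<-Add1 | r0:Add1,r1:17,r2:8,r3:6,r4:2,r5:Add2
c6: CDB Add2=-4; issue ADD r2<-Add2 | r0:Add1,r1:17,r2:Add2,r3:6,r4:2,r5:-4
c7: issue SUB r5<-Add3 | r0:Add1,r1:17,r2:Add2,r3:6,r4:2,r5:Add3
c8: CDB Add1=2; issue ADD r2<-Add1 | r0:2,r1:17,r2:Add1,r3:6,r4:2,r5:Add3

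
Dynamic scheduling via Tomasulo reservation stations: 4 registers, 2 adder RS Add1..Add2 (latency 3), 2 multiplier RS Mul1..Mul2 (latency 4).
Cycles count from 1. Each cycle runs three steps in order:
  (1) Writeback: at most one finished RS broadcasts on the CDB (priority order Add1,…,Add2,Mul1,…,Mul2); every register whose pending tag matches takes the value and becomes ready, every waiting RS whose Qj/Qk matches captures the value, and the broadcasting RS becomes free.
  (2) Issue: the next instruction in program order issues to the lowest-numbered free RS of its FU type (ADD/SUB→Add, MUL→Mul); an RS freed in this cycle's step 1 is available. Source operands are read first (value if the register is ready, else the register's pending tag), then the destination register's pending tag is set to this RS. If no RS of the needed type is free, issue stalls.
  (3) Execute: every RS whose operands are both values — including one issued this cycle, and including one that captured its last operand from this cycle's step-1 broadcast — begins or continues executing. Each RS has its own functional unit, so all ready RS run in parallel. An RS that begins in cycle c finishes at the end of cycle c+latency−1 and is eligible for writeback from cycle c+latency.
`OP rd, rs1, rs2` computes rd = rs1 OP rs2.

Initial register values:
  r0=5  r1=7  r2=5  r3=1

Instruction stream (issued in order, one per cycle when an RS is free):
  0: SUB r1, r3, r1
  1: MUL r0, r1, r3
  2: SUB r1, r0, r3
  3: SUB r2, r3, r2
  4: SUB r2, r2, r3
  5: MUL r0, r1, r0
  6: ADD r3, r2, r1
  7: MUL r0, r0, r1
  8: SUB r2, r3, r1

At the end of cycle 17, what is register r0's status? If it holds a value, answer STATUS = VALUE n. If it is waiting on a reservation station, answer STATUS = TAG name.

STATUS = TAG Mul2

  c1: issue SUB r1<-Add1  regs: r0:5,r1:Add1,r2:5,r3:1
  c2: issue MUL r0<-Mul1  regs: r0:Mul1,r1:Add1,r2:5,r3:1
  c3: issue SUB r1<-Add2  regs: r0:Mul1,r1:Add2,r2:5,r3:1
  c4: CDB Add1=-6; issue SUB r2<-Add1  regs: r0:Mul1,r1:Add2,r2:Add1,r3:1
  c5: stall  regs: r0:Mul1,r1:Add2,r2:Add1,r3:1
  c6: stall  regs: r0:Mul1,r1:Add2,r2:Add1,r3:1
  c7: CDB Add1=-4; issue SUB r2<-Add1  regs: r0:Mul1,r1:Add2,r2:Add1,r3:1
  c8: CDB Mul1=-6; issue MUL r0<-Mul1  regs: r0:Mul1,r1:Add2,r2:Add1,r3:1
  c9: stall  regs: r0:Mul1,r1:Add2,r2:Add1,r3:1
  c10: CDB Add1=-5; issue ADD r3<-Add1  regs: r0:Mul1,r1:Add2,r2:-5,r3:Add1
  c11: CDB Add2=-7; issue MUL r0<-Mul2  regs: r0:Mul2,r1:-7,r2:-5,r3:Add1
  c12: issue SUB r2<-Add2  regs: r0:Mul2,r1:-7,r2:Add2,r3:Add1
  c13: -  regs: r0:Mul2,r1:-7,r2:Add2,r3:Add1
  c14: CDB Add1=-12  regs: r0:Mul2,r1:-7,r2:Add2,r3:-12
  c15: CDB Mul1=42  regs: r0:Mul2,r1:-7,r2:Add2,r3:-12
  c16: -  regs: r0:Mul2,r1:-7,r2:Add2,r3:-12
  c17: CDB Add2=-5  regs: r0:Mul2,r1:-7,r2:-5,r3:-12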